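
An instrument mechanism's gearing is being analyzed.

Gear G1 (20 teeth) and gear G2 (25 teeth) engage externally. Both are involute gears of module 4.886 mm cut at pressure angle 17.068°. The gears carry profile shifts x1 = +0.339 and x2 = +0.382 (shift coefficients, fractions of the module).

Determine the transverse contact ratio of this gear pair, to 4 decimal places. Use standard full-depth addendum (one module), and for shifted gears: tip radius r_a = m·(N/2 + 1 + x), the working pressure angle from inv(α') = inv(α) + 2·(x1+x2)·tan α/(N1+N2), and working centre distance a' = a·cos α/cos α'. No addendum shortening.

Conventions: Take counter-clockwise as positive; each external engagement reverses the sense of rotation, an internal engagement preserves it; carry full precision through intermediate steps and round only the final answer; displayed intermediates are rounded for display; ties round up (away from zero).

recognized (one external pair, fixed centres): single-mesh tooth geometry, m = 4.886, N1 = 20, N2 = 25
base radii: r_b1 = 46.708063, r_b2 = 58.385079
tip radii: r_a1 = 55.402354, r_a2 = 67.827452
inv(α') = inv(17.068°) + 2·(+0.339+0.382)·tan α/(20+25) = 0.01897469  ⇒  α' = 21.61380°
a' = a·cos α / cos α' = 109.9350·cos 17.068°/cos 21.61380° = 113.041331
action lengths: √(r_a1²−r_b1²) = 29.795598, √(r_a2²−r_b2²) = 34.521671
base pitch p_b = π·m·cos α = 14.673771
CR = (29.795598 + 34.521671 − 113.041331·sin 21.61380°)/14.673771 = 1.545524
contact ratio ≈ 1.5455

1.5455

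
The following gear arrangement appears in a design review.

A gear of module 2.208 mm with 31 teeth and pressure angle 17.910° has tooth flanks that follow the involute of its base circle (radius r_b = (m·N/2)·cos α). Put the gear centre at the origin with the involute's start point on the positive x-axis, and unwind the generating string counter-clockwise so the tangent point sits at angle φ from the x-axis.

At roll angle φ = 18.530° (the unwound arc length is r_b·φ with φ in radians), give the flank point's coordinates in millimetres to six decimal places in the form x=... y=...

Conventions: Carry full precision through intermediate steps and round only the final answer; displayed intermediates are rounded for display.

x=34.224331 y=0.363367

class = single-mesh tooth geometry [base-circle involute, m = 2.208, 31T]
pitch radius r_p = m·N/2 = 2.208·31/2 = 34.224000
base radius r_b = r_p·cos α = 34.224000·cos 17.910° = 32.565530
roll angle φ = 18.530° = 0.32340951 rad
x = r_b·(cos φ + φ·sin φ) = 34.224331
y = r_b·(sin φ − φ·cos φ) = 0.363367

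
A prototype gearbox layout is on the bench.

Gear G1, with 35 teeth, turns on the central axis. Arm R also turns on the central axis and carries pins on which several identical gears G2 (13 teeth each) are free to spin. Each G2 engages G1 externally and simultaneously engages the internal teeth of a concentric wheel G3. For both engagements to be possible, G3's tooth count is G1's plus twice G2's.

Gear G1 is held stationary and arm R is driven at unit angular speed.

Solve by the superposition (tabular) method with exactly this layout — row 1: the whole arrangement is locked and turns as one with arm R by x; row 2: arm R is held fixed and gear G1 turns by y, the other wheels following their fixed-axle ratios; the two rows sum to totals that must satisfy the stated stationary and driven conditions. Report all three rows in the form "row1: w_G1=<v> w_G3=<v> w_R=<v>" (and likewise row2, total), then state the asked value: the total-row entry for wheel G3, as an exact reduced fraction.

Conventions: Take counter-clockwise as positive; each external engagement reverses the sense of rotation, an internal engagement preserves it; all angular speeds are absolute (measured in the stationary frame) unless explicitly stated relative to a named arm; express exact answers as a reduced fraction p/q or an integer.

row1: w_G1=1 w_G3=1 w_R=1
row2: w_G1=-1 w_G3=35/61 w_R=0
total: w_G1=0 w_G3=96/61 w_R=1
asked value: 96/61

class = planetary set [G3 = 35+2·13 = 61; Willis about the carrier]
row 1 — lock + rotate with arm: ω_sun = ω_ring = ω_arm = x
row 2 — arm fixed, fixed-axis ratios: sun y, ring −(35/61)·y, arm 0
boundary: total ω_sun = x + y = 0 and total ω_arm = x = 1  ⇒  y = -1, x = 1
row 2 ring = −(35/61)·(-1) = 35/61
totals (row 1 + row 2): sun 1 + (-1) = 0, ring 1 + 35/61 = 96/61, arm 1 + 0 = 1
asked cell (total, ring) = 96/61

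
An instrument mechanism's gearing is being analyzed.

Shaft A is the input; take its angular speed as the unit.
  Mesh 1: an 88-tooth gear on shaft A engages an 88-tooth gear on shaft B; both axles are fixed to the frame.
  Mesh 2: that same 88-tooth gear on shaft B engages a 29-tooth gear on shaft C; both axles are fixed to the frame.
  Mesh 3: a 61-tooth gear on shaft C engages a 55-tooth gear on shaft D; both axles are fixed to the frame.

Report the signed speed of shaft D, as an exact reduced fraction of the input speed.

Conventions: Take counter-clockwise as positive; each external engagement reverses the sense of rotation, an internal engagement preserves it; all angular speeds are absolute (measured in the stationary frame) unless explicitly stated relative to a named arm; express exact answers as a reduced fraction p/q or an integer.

3-mesh fixed-axis compound train (all bearings frame-fixed)
mesh 1 [88T→88T]: |ω|/ω_in = 1×88/88 = 1, sense flips to −
mesh 2 [88T→29T]: |ω|/ω_in = 1×88/29 = 88/29, sense flips to +
mesh 3 [61T→55T]: |ω|/ω_in = (88/29)×61/55 = 488/145, sense flips to −
signed output speed (× input speed) = -488/145

-488/145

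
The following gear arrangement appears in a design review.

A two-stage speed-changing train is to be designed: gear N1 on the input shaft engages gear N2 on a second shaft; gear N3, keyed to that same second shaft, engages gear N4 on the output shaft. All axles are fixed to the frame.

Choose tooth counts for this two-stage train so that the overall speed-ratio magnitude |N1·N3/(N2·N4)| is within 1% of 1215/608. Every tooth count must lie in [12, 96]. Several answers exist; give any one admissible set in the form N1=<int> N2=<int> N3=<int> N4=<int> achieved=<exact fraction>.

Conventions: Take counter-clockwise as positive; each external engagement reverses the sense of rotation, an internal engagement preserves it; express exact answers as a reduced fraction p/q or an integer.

N1=15 N2=16 N3=81 N4=38 achieved=1215/608

design class (target 1215/608): fixed-axis compound train
target = 1215/608 in lowest terms: an exact hit needs N1·N3 = k·1215 and N2·N4 = k·608 for one integer k, every count in [12, 96]; additionally prefer no 1:1 stage (N1 ≠ N2, N3 ≠ N4)
k = 1: N1·N3 = 1215 = 15·81, N2·N4 = 608 = 16·38
achieved = 15·81/(16·38) = 1215/608; |achieved − target| = 0 ≤ 243/12160 ✓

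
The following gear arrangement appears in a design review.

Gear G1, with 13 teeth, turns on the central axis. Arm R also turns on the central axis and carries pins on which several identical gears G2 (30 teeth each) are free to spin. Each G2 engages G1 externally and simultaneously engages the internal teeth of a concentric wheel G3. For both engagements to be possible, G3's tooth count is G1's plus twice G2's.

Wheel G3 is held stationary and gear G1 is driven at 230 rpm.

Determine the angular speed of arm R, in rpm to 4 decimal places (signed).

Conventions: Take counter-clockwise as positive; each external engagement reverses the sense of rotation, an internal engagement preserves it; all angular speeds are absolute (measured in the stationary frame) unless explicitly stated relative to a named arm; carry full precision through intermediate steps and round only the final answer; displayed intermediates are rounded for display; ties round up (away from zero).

+34.7674 rpm

class = planetary set [G3 = 13+2·30 = 73; Willis about the carrier]
normalise by the input: solve with ω_sun = 1, then scale by 230 rpm
ring teeth: 13 + 2·30 = 73
13(ω_sun−ω_arm) = −73(ω_ring−ω_arm),  ω_ring = 0, ω_sun = 1
13(1−ω_arm) = −73(0−ω_arm)  ⇒  86·ω_arm = 13  ⇒  ω_arm = 13/86
scale: ω_arm = 13/86 × 230 rpm = +34.7674 rpm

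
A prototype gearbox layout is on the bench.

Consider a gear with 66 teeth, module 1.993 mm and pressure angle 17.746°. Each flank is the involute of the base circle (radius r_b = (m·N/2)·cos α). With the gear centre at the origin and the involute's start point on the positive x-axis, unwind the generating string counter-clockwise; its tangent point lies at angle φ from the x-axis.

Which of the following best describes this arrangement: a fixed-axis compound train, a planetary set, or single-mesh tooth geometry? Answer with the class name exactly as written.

topology: single-mesh involute geometry — m = 1.993, N = 66
classification: single-mesh tooth geometry

single-mesh tooth geometry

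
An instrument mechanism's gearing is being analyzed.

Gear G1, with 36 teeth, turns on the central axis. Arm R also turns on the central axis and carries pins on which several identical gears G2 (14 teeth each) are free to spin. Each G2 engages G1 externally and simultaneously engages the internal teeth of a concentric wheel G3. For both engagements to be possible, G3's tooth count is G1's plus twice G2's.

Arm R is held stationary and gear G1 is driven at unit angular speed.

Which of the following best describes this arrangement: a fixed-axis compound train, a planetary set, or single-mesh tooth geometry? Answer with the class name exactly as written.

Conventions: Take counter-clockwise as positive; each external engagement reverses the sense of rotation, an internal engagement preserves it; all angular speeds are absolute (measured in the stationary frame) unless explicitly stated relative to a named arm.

planetary set

planetary set (36T centre, 14T on arm, 64T internal) — Willis relation
classification: planetary set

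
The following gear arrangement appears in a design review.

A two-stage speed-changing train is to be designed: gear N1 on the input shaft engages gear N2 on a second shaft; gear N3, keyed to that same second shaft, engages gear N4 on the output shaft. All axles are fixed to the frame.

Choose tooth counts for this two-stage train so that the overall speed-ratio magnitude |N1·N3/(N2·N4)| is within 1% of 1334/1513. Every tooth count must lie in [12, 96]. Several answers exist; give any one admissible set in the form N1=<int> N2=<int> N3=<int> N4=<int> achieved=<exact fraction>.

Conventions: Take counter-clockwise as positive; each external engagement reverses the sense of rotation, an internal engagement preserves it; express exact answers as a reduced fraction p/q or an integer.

N1=23 N2=17 N3=58 N4=89 achieved=1334/1513

design class (target 1334/1513): fixed-axis compound train
target = 1334/1513 in lowest terms: an exact hit needs N1·N3 = k·1334 and N2·N4 = k·1513 for one integer k, every count in [12, 96]; additionally prefer no 1:1 stage (N1 ≠ N2, N3 ≠ N4)
k = 1: N1·N3 = 1334 = 23·58, N2·N4 = 1513 = 17·89
achieved = 23·58/(17·89) = 1334/1513; |achieved − target| = 0 ≤ 667/75650 ✓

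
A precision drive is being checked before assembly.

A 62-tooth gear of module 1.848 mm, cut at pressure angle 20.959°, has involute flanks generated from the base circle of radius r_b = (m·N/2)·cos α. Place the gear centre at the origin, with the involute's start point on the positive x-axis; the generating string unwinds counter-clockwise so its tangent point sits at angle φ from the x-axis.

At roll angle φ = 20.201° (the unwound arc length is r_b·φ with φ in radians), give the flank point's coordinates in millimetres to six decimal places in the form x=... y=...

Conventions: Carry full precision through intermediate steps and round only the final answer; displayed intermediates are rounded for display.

recognized (one wheel, involute flank): single-mesh tooth geometry, m = 1.848, N = 62
pitch radius r_p = m·N/2 = 1.848·62/2 = 57.288000
base radius r_b = r_p·cos α = 57.288000·cos 20.959° = 53.497633
roll angle φ = 20.201° = 0.35257396 rad
x = r_b·(cos φ + φ·sin φ) = 56.720112
y = r_b·(sin φ − φ·cos φ) = 0.771891

x=56.720112 y=0.771891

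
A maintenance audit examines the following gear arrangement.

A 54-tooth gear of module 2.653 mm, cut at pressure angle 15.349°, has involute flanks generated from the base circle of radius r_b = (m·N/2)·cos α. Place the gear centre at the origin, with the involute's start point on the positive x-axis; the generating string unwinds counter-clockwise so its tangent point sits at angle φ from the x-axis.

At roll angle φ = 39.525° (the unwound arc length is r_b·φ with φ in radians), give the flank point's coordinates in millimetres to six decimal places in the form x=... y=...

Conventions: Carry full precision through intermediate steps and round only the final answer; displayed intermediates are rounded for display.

x=83.607702 y=7.205167

single-mesh involute tooth geometry (54T wheel at module 2.653)
pitch radius r_p = m·N/2 = 2.653·54/2 = 71.631000
base radius r_b = r_p·cos α = 71.631000·cos 15.349° = 69.076022
roll angle φ = 39.525° = 0.68984139 rad
x = r_b·(cos φ + φ·sin φ) = 83.607702
y = r_b·(sin φ − φ·cos φ) = 7.205167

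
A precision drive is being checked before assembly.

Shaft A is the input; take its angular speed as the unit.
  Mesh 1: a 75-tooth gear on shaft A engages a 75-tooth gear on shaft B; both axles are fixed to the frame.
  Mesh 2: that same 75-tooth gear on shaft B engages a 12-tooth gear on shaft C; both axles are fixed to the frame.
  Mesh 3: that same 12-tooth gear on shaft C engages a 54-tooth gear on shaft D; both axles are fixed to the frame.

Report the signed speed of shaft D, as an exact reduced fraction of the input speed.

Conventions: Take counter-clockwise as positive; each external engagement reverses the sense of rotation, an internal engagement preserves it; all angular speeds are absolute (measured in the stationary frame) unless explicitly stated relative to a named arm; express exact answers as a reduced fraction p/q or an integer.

-25/18

3-mesh fixed-axis compound train (all bearings frame-fixed)
mesh 1 [75T→75T]: |ω|/ω_in = 1×75/75 = 1, sense flips to −
mesh 2 [75T→12T]: |ω|/ω_in = 1×75/12 = 25/4, sense flips to +
mesh 3 [12T→54T]: |ω|/ω_in = (25/4)×12/54 = 25/18, sense flips to −
signed output speed (× input speed) = -25/18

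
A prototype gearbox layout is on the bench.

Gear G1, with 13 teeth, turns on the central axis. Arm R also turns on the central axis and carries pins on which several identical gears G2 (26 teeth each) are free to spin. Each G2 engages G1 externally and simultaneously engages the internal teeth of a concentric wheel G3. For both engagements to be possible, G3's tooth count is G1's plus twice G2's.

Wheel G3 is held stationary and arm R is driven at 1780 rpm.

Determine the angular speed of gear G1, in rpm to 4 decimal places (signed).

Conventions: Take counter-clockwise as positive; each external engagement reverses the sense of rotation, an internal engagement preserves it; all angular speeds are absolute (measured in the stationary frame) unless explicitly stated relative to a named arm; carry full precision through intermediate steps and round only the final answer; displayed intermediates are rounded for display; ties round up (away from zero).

topology: planetary set — G1 13T / G2 26T / G3 65T, arm = carrier (Willis)
normalise by the input: solve with ω_arm = 1, then scale by 1780 rpm
ring teeth: 13 + 2·26 = 65
13(ω_sun−ω_arm) = −65(ω_ring−ω_arm),  ω_ring = 0, ω_arm = 1
ω_sun = 1 − (65/13)(0−1) = 6
scale: ω_sun = 6 × 1780 rpm = +10680.0000 rpm

+10680.0000 rpm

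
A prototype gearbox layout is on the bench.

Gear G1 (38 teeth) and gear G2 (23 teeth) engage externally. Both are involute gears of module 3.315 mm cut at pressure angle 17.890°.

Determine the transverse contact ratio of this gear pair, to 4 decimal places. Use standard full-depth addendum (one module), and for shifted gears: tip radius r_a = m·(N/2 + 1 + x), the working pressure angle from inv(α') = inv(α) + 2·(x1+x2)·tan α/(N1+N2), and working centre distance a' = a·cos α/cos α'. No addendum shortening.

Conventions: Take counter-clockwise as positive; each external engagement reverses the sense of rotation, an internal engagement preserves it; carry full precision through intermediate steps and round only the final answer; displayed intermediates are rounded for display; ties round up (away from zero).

1.7455

class = single-mesh tooth geometry [involute pair 38T × 23T, m = 3.315]
base radii: r_b1 = 59.939551, r_b2 = 36.279202
tip radii: r_a1 = 66.300000, r_a2 = 41.437500
no profile shift: α' = α, a' = a
action lengths: √(r_a1²−r_b1²) = 28.336199, √(r_a2²−r_b2²) = 20.022135
base pitch p_b = π·m·cos α = 9.910824
CR = (28.336199 + 20.022135 − 101.107500·sin 17.89000°)/9.910824 = 1.745472
contact ratio ≈ 1.7455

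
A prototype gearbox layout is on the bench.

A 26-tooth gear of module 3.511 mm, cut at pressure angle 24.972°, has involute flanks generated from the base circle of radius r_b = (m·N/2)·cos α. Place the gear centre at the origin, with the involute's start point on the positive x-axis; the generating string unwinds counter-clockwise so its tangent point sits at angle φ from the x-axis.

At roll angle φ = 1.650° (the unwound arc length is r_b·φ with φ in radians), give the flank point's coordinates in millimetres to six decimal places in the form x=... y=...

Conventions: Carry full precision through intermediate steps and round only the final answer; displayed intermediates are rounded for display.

x=41.393181 y=0.000329

recognized (one wheel, involute flank): single-mesh tooth geometry, m = 3.511, N = 26
pitch radius r_p = m·N/2 = 3.511·26/2 = 45.643000
base radius r_b = r_p·cos α = 45.643000·cos 24.972° = 41.376028
roll angle φ = 1.650° = 0.02879793 rad
x = r_b·(cos φ + φ·sin φ) = 41.393181
y = r_b·(sin φ − φ·cos φ) = 0.000329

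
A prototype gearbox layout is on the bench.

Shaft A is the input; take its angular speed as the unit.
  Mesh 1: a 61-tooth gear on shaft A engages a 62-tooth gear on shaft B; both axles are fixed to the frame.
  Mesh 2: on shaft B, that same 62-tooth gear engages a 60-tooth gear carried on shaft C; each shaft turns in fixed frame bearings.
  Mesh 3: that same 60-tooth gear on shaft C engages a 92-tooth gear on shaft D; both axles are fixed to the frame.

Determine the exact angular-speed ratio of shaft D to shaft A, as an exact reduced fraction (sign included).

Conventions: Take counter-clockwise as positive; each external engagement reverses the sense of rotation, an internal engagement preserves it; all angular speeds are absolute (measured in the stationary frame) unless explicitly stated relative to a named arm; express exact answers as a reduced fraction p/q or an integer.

class = fixed-axis compound train [3 meshes; 3 ratios multiply, 3 sense flips]
mesh 1 [61T→62T]: running ratio 61/62, sense −
mesh 2 [62T→60T]: running ratio 61/60, sense +
mesh 3 [60T→92T]: running ratio 61/92, sense −
ω_out/ω_in = -61/92

-61/92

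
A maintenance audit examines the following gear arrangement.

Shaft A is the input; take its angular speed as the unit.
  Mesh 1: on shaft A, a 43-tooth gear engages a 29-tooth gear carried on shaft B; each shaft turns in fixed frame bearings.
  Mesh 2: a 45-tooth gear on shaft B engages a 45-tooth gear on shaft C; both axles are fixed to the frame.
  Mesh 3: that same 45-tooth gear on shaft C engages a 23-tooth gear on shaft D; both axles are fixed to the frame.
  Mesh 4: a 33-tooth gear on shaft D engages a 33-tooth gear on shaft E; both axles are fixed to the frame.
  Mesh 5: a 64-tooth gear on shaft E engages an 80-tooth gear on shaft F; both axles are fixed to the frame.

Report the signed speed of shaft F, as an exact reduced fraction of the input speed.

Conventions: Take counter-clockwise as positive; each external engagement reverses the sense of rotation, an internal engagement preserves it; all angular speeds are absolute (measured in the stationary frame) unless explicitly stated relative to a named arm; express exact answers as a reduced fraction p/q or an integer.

5-mesh fixed-axis compound train (all bearings frame-fixed)
mesh 1 [43T→29T]: |ω|/ω_in = 1×43/29 = 43/29, sense flips to −
mesh 2 [45T→45T]: |ω|/ω_in = (43/29)×45/45 = 43/29, sense flips to +
mesh 3 [45T→23T]: |ω|/ω_in = (43/29)×45/23 = 1935/667, sense flips to −
mesh 4 [33T→33T]: |ω|/ω_in = (1935/667)×33/33 = 1935/667, sense flips to +
mesh 5 [64T→80T]: |ω|/ω_in = (1935/667)×64/80 = 1548/667, sense flips to −
signed output speed (× input speed) = -1548/667

-1548/667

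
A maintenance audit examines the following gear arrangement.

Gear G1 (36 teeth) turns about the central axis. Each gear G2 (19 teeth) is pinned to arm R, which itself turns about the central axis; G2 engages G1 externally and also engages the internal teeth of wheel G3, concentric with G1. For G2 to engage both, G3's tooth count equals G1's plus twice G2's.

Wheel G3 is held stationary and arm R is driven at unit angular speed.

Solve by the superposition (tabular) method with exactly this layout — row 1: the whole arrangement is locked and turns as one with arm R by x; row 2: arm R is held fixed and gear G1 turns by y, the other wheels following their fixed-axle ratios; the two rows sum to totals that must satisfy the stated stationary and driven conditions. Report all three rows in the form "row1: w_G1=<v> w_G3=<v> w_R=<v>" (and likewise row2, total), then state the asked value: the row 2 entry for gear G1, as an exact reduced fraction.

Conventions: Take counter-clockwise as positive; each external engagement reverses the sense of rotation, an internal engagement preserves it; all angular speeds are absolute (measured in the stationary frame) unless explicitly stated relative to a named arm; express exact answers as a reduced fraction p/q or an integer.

row1: w_G1=1 w_G3=1 w_R=1
row2: w_G1=37/18 w_G3=-1 w_R=0
total: w_G1=55/18 w_G3=0 w_R=1
asked value: 37/18

topology: planetary set — G1 36T / G2 19T / G3 74T, arm = carrier (Willis)
superposition row 1 [locked train]: every member turns x
row 2 (arm held, sun turns y): ω_ring = −(36/74)·y, ω_arm = 0
boundary: total ω_ring = x − (36/74)·y = 0 and total ω_arm = x = 1  ⇒  y = 37/18, x = 1
row 2 ring = −(36/74)·37/18 = -1
totals (row 1 + row 2): sun 1 + 37/18 = 55/18, ring 1 + (-1) = 0, arm 1 + 0 = 1
asked cell (row2, sun) = 37/18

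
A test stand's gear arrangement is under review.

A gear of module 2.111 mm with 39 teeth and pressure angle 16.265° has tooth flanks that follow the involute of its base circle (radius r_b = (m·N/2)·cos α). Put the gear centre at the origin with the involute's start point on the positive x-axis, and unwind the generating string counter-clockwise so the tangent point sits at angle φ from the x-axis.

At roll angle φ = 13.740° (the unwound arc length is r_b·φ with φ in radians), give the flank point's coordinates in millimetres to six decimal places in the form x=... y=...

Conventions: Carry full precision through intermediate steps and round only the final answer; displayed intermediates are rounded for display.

x=40.636942 y=0.180615

class = single-mesh tooth geometry [base-circle involute, m = 2.111, 39T]
pitch radius r_p = m·N/2 = 2.111·39/2 = 41.164500
base radius r_b = r_p·cos α = 41.164500·cos 16.265° = 39.516955
roll angle φ = 13.740° = 0.23980824 rad
x = r_b·(cos φ + φ·sin φ) = 40.636942
y = r_b·(sin φ − φ·cos φ) = 0.180615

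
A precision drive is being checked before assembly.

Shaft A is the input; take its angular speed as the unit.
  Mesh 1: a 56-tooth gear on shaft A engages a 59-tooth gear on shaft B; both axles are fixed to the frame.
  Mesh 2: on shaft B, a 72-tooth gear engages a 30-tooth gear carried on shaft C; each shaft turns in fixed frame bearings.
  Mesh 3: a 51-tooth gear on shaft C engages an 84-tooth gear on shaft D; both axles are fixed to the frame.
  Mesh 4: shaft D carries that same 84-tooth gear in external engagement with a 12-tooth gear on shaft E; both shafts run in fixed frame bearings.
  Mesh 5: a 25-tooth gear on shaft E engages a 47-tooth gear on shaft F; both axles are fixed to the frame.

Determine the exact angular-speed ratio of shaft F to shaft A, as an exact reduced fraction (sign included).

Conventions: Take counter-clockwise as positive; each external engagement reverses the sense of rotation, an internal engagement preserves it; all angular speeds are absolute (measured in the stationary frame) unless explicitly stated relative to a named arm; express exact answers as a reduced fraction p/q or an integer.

-14280/2773

class = fixed-axis compound train [5 meshes; 5 ratios multiply, 5 sense flips]
mesh 1 [56T→59T]: running ratio 56/59, sense −
mesh 2 [72T→30T]: running ratio 672/295, sense +
mesh 3 [51T→84T]: running ratio 408/295, sense −
mesh 4 [84T→12T]: running ratio 2856/295, sense +
mesh 5 [25T→47T]: running ratio 14280/2773, sense −
ω_out/ω_in = -14280/2773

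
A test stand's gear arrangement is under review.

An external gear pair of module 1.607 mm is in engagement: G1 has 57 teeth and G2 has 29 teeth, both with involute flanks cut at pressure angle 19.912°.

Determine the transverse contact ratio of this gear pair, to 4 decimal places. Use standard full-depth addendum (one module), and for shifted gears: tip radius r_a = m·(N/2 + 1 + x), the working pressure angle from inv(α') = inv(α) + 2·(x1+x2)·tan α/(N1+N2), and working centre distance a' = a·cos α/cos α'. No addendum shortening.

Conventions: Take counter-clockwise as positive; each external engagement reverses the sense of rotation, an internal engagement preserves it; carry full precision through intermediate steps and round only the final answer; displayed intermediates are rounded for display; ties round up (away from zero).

single-mesh involute tooth geometry (57T engaging 29T at module 1.607)
base radii: r_b1 = 43.061460, r_b2 = 21.908462
tip radii: r_a1 = 47.406500, r_a2 = 24.908500
no profile shift: α' = α, a' = a
action lengths: √(r_a1²−r_b1²) = 19.826419, √(r_a2²−r_b2²) = 11.851272
base pitch p_b = π·m·cos α = 4.746722
CR = (19.826419 + 11.851272 − 69.101000·sin 19.91200°)/4.746722 = 1.715609
contact ratio ≈ 1.7156

1.7156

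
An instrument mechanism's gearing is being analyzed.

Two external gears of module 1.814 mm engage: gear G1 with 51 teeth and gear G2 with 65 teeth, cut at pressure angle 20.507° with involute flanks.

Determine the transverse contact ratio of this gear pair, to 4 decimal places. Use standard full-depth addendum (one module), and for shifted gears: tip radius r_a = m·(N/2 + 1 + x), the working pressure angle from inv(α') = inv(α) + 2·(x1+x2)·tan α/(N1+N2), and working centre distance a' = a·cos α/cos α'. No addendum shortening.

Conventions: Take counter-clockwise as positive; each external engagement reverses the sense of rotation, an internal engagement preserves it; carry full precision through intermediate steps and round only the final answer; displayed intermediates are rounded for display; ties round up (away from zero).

topology: single-mesh involute geometry — m = 1.814, 51T/65T pair
base radii: r_b1 = 43.325666, r_b2 = 55.218986
tip radii: r_a1 = 48.071000, r_a2 = 60.769000
no profile shift: α' = α, a' = a
action lengths: √(r_a1²−r_b1²) = 20.825650, √(r_a2²−r_b2²) = 25.371932
base pitch p_b = π·m·cos α = 5.337710
CR = (20.825650 + 25.371932 − 105.212000·sin 20.50700°)/5.337710 = 1.749725
contact ratio ≈ 1.7497

1.7497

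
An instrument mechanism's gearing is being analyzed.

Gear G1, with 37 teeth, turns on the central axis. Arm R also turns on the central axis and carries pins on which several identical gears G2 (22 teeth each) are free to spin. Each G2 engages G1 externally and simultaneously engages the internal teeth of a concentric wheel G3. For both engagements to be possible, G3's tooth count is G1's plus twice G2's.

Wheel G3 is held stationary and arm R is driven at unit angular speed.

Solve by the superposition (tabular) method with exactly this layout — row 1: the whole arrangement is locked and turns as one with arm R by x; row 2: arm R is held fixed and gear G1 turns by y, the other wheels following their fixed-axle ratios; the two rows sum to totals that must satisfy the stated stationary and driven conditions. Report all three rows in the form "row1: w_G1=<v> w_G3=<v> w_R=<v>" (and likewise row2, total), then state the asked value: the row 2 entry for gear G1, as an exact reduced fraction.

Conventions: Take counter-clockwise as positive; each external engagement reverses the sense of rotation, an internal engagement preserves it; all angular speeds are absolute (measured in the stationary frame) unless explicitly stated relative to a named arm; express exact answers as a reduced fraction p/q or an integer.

row1: w_G1=1 w_G3=1 w_R=1
row2: w_G1=81/37 w_G3=-1 w_R=0
total: w_G1=118/37 w_G3=0 w_R=1
asked value: 81/37

recognized (axles ride arm R): planetary set, 37/22/81 teeth
row 1 — lock + rotate with arm: ω_sun = ω_ring = ω_arm = x
superposition row 2 [arm held]: sun y, ring −(37/81)·y, arm 0
boundary: total ω_ring = x − (37/81)·y = 0 and total ω_arm = x = 1  ⇒  y = 81/37, x = 1
row 2 ring = −(37/81)·81/37 = -1
totals (row 1 + row 2): sun 1 + 81/37 = 118/37, ring 1 + (-1) = 0, arm 1 + 0 = 1
asked cell (row2, sun) = 81/37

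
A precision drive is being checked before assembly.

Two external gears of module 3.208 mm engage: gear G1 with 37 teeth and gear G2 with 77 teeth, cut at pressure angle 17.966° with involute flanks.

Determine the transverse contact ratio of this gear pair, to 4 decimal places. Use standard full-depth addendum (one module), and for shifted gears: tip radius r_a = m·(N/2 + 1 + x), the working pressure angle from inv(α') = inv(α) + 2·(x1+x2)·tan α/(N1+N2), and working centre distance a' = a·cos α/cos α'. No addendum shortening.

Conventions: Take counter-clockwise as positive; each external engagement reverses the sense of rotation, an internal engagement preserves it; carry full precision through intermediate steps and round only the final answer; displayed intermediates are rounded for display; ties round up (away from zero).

recognized (one external pair, fixed centres): single-mesh tooth geometry, m = 3.208, N1 = 37, N2 = 77
base radii: r_b1 = 56.454175, r_b2 = 117.485716
tip radii: r_a1 = 62.556000, r_a2 = 126.716000
no profile shift: α' = α, a' = a
action lengths: √(r_a1²−r_b1²) = 26.947713, √(r_a2²−r_b2²) = 47.476850
base pitch p_b = π·m·cos α = 9.586812
CR = (26.947713 + 47.476850 − 182.856000·sin 17.96600°)/9.586812 = 1.879891
contact ratio ≈ 1.8799

1.8799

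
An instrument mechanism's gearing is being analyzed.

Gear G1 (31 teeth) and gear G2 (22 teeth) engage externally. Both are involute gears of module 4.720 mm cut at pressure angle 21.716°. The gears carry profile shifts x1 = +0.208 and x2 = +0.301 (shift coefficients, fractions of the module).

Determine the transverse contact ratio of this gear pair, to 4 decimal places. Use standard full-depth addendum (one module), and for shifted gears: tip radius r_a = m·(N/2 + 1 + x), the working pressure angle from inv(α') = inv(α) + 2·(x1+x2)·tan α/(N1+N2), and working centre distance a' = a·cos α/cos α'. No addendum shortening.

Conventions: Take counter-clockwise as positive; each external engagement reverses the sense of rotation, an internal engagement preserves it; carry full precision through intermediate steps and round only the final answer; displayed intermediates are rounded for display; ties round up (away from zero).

single-mesh involute tooth geometry (31T engaging 22T at module 4.720)
base radii: r_b1 = 67.967782, r_b2 = 48.235200
tip radii: r_a1 = 78.861760, r_a2 = 58.060720
inv(α') = inv(21.716°) + 2·(+0.208+0.301)·tan α/(31+22) = 0.02690597  ⇒  α' = 24.15959°
a' = a·cos α / cos α' = 125.0800·cos 21.716°/cos 24.15959° = 127.358438
action lengths: √(r_a1²−r_b1²) = 39.994472, √(r_a2²−r_b2²) = 32.317374
base pitch p_b = π·m·cos α = 13.775941
CR = (39.994472 + 32.317374 − 127.358438·sin 24.15959°)/13.775941 = 1.465354
contact ratio ≈ 1.4654

1.4654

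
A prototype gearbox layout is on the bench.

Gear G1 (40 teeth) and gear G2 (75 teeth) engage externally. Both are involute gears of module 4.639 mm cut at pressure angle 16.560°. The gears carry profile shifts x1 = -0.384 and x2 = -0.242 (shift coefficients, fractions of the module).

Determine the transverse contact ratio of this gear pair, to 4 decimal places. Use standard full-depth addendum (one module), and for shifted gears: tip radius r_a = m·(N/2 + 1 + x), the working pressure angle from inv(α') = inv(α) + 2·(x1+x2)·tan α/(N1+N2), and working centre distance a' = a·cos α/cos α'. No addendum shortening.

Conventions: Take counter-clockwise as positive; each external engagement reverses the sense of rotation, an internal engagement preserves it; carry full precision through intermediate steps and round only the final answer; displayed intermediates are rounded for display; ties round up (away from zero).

single-mesh involute tooth geometry (40T engaging 75T at module 4.639)
base radii: r_b1 = 88.931652, r_b2 = 166.746847
tip radii: r_a1 = 95.637624, r_a2 = 177.478862
inv(α') = inv(16.560°) + 2·(-0.384-0.242)·tan α/(40+75) = 0.00508914  ⇒  α' = 14.09811°
a' = a·cos α / cos α' = 266.7425·cos 16.560°/cos 14.09811° = 263.618684
action lengths: √(r_a1²−r_b1²) = 35.181195, √(r_a2²−r_b2²) = 60.780223
base pitch p_b = π·m·cos α = 13.969351
CR = (35.181195 + 60.780223 − 263.618684·sin 14.09811°)/13.969351 = 2.272716
contact ratio ≈ 2.2727

2.2727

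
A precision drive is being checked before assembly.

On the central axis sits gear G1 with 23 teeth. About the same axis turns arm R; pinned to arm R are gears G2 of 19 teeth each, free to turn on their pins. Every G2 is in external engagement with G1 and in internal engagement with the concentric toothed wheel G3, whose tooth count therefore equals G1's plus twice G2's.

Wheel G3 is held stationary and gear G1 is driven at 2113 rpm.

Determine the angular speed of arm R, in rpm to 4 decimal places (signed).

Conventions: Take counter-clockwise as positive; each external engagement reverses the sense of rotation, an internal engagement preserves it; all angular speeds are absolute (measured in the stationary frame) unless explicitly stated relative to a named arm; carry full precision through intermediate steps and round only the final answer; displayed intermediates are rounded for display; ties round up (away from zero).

class = planetary set [G3 = 23+2·19 = 61; Willis about the carrier]
normalise by the input: solve with ω_sun = 1, then scale by 2113 rpm
ring teeth: 23 + 2·19 = 61
23(ω_sun−ω_arm) = −61(ω_ring−ω_arm),  ω_ring = 0, ω_sun = 1
23(1−ω_arm) = −61(0−ω_arm)  ⇒  84·ω_arm = 23  ⇒  ω_arm = 23/84
scale: ω_arm = 23/84 × 2113 rpm = +578.5595 rpm

+578.5595 rpm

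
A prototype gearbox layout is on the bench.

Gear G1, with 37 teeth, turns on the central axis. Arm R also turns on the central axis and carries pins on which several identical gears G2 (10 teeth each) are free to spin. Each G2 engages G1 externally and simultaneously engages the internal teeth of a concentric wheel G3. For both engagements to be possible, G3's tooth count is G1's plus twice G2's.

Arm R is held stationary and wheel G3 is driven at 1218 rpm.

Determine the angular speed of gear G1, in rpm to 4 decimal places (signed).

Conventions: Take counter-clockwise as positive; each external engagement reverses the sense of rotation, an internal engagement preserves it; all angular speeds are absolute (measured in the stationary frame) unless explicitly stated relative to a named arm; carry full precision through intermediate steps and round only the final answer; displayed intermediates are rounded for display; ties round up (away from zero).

-1876.3784 rpm

recognized (axles ride arm R): planetary set, 37/10/57 teeth
normalise by the input: solve with ω_ring = 1, then scale by 1218 rpm
ring teeth: 37 + 2·10 = 57
37(ω_sun−ω_arm) = −57(ω_ring−ω_arm),  ω_arm = 0, ω_ring = 1
ω_sun = 0 − (57/37)(1−0) = -57/37
scale: ω_sun = -57/37 × 1218 rpm = -1876.3784 rpm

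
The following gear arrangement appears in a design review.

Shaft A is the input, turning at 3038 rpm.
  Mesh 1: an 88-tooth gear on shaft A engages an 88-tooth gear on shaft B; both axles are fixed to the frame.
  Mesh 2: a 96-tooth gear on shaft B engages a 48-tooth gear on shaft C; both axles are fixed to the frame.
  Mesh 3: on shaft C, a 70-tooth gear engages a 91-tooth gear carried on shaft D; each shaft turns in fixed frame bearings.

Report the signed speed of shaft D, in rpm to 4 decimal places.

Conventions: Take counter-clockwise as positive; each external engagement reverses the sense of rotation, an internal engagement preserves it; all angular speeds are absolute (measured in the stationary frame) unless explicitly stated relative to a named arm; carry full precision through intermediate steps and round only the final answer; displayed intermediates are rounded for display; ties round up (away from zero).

-4673.8462 rpm

3-mesh fixed-axis compound train (all bearings frame-fixed)
mesh 1 [88T→88T]: ω = 3038.0000×88/88 = 3038.0000 rpm, sense flips to −
mesh 2 [96T→48T]: ω = 3038.0000×96/48 = 6076.0000 rpm, sense flips to +
mesh 3 [70T→91T]: ω = 6076.0000×70/91 = 4673.8462 rpm, sense flips to −
signed output speed = -4673.8462 rpm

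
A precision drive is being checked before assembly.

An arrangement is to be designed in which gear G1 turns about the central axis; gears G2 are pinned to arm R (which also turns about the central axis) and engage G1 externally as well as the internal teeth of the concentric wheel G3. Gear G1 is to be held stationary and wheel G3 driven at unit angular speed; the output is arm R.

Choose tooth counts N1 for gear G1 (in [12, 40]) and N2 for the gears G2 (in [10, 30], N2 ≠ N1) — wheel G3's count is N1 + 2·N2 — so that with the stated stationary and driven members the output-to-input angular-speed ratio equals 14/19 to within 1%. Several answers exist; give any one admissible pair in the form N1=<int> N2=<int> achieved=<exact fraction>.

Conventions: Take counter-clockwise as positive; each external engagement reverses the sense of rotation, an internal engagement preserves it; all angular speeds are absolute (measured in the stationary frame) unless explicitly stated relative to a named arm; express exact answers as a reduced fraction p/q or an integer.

N1=20 N2=18 achieved=14/19

planetary set to be sized for 14/19 (Willis relation)
Willis with ω_sun = 0: ω_arm/ω_ring = N3/(N1+N3); set equal to 14/19  ⇒  N3/N1 = (14/19)/(1 − 14/19) = 14/5
N3 = N1 + 2·N2  ⇒  N2/N1 = (N3/N1 − 1)/2 = (14/5 − 1)/2 = 9/10
smallest multiple with N1 ≥ 12 and N2 ≥ 10: k = 2  ⇒  N1 = 2·10 = 20, N2 = 2·9 = 18 (N1 ≤ 40, N2 ≤ 30, N2 ≠ N1 ✓), N3 = 20 + 2·18 = 56
check: N3/(N1+N3) with N1 = 20, N3 = 56 gives 14/19; |achieved − target| = 0 ≤ 7/950 ✓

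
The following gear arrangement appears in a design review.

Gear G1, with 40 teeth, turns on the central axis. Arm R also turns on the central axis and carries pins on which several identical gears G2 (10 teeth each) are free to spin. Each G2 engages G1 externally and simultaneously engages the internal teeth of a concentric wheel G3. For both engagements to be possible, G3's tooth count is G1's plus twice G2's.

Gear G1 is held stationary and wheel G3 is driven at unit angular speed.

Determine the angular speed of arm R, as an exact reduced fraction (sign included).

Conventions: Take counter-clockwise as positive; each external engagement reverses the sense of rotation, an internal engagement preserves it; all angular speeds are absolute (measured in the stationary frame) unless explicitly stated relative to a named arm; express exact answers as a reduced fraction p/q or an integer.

3/5

topology: planetary set — G1 40T / G2 10T / G3 60T, arm = carrier (Willis)
ring teeth: 40 + 2·10 = 60
40(ω_sun−ω_arm) = −60(ω_ring−ω_arm),  ω_sun = 0, ω_ring = 1
40(0−ω_arm) = −60(1−ω_arm)  ⇒  100·ω_arm = 60  ⇒  ω_arm = 3/5
exact speed ratio = 3/5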